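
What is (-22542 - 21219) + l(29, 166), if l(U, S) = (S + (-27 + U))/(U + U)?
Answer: -1268985/29 ≈ -43758.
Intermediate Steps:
l(U, S) = (-27 + S + U)/(2*U) (l(U, S) = (-27 + S + U)/((2*U)) = (-27 + S + U)*(1/(2*U)) = (-27 + S + U)/(2*U))
(-22542 - 21219) + l(29, 166) = (-22542 - 21219) + (1/2)*(-27 + 166 + 29)/29 = -43761 + (1/2)*(1/29)*168 = -43761 + 84/29 = -1268985/29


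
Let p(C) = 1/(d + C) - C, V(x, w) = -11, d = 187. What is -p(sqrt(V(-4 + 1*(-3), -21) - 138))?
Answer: -187/35118 + 35119*I*sqrt(149)/35118 ≈ -0.0053249 + 12.207*I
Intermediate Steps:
p(C) = 1/(187 + C) - C
-p(sqrt(V(-4 + 1*(-3), -21) - 138)) = -(1 - (sqrt(-11 - 138))**2 - 187*sqrt(-11 - 138))/(187 + sqrt(-11 - 138)) = -(1 - (sqrt(-149))**2 - 187*I*sqrt(149))/(187 + sqrt(-149)) = -(1 - (I*sqrt(149))**2 - 187*I*sqrt(149))/(187 + I*sqrt(149)) = -(1 - 1*(-149) - 187*I*sqrt(149))/(187 + I*sqrt(149)) = -(1 + 149 - 187*I*sqrt(149))/(187 + I*sqrt(149)) = -(150 - 187*I*sqrt(149))/(187 + I*sqrt(149))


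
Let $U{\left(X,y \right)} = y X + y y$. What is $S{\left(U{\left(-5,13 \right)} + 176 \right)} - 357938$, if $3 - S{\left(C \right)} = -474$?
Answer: $-357461$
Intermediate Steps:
$U{\left(X,y \right)} = y^{2} + X y$ ($U{\left(X,y \right)} = X y + y^{2} = y^{2} + X y$)
$S{\left(C \right)} = 477$ ($S{\left(C \right)} = 3 - -474 = 3 + 474 = 477$)
$S{\left(U{\left(-5,13 \right)} + 176 \right)} - 357938 = 477 - 357938 = -357461$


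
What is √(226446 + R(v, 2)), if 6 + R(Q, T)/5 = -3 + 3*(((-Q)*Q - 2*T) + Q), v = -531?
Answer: 9*I*√49519 ≈ 2002.8*I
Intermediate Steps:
R(Q, T) = -45 - 30*T - 15*Q² + 15*Q (R(Q, T) = -30 + 5*(-3 + 3*(((-Q)*Q - 2*T) + Q)) = -30 + 5*(-3 + 3*((-Q² - 2*T) + Q)) = -30 + 5*(-3 + 3*(Q - Q² - 2*T)) = -30 + 5*(-3 + (-6*T - 3*Q² + 3*Q)) = -30 + 5*(-3 - 6*T - 3*Q² + 3*Q) = -30 + (-15 - 30*T - 15*Q² + 15*Q) = -45 - 30*T - 15*Q² + 15*Q)
√(226446 + R(v, 2)) = √(226446 + (-45 - 30*2 - 15*(-531)² + 15*(-531))) = √(226446 + (-45 - 60 - 15*281961 - 7965)) = √(226446 + (-45 - 60 - 4229415 - 7965)) = √(226446 - 4237485) = √(-4011039) = 9*I*√49519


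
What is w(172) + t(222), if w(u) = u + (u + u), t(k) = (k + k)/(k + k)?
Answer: 517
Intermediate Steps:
t(k) = 1 (t(k) = (2*k)/((2*k)) = (2*k)*(1/(2*k)) = 1)
w(u) = 3*u (w(u) = u + 2*u = 3*u)
w(172) + t(222) = 3*172 + 1 = 516 + 1 = 517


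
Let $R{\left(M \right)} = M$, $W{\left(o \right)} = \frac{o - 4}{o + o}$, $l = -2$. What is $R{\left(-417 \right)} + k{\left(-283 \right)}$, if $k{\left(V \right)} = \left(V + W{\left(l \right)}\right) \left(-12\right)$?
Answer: $2961$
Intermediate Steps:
$W{\left(o \right)} = \frac{-4 + o}{2 o}$
$k{\left(V \right)} = -18 - 12 V$ ($k{\left(V \right)} = \left(V + \frac{-4 - 2}{2 \left(-2\right)}\right) \left(-12\right) = \left(V + \frac{1}{2} \left(- \frac{1}{2}\right) \left(-6\right)\right) \left(-12\right) = \left(V + \frac{3}{2}\right) \left(-12\right) = \left(\frac{3}{2} + V\right) \left(-12\right) = -18 - 12 V$)
$R{\left(-417 \right)} + k{\left(-283 \right)} = -417 - -3378 = -417 + \left(-18 + 3396\right) = -417 + 3378 = 2961$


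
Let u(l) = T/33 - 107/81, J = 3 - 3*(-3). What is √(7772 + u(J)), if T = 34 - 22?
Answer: √76163989/99 ≈ 88.154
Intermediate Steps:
T = 12
J = 12 (J = 3 + 9 = 12)
u(l) = -853/891 (u(l) = 12/33 - 107/81 = 12*(1/33) - 107*1/81 = 4/11 - 107/81 = -853/891)
√(7772 + u(J)) = √(7772 - 853/891) = √(6923999/891) = √76163989/99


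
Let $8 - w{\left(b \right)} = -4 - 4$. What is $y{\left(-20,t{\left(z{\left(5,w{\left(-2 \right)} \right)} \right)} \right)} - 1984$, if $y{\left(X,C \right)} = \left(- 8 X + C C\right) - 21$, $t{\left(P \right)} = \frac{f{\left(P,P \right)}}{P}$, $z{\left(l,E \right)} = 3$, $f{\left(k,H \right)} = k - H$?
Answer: $-1845$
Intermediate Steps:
$w{\left(b \right)} = 16$ ($w{\left(b \right)} = 8 - \left(-4 - 4\right) = 8 - -8 = 8 + 8 = 16$)
$t{\left(P \right)} = 0$ ($t{\left(P \right)} = \frac{P - P}{P} = \frac{0}{P} = 0$)
$y{\left(X,C \right)} = -21 + C^{2} - 8 X$ ($y{\left(X,C \right)} = \left(- 8 X + C^{2}\right) - 21 = \left(C^{2} - 8 X\right) - 21 = -21 + C^{2} - 8 X$)
$y{\left(-20,t{\left(z{\left(5,w{\left(-2 \right)} \right)} \right)} \right)} - 1984 = \left(-21 + 0^{2} - -160\right) - 1984 = \left(-21 + 0 + 160\right) - 1984 = 139 - 1984 = -1845$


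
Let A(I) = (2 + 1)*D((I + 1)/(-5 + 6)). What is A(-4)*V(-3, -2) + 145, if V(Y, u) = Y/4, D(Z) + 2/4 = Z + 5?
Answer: 1133/8 ≈ 141.63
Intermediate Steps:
D(Z) = 9/2 + Z (D(Z) = -1/2 + (Z + 5) = -1/2 + (5 + Z) = 9/2 + Z)
V(Y, u) = Y/4 (V(Y, u) = Y*(1/4) = Y/4)
A(I) = 33/2 + 3*I (A(I) = (2 + 1)*(9/2 + (I + 1)/(-5 + 6)) = 3*(9/2 + (1 + I)/1) = 3*(9/2 + (1 + I)*1) = 3*(9/2 + (1 + I)) = 3*(11/2 + I) = 33/2 + 3*I)
A(-4)*V(-3, -2) + 145 = (33/2 + 3*(-4))*((1/4)*(-3)) + 145 = (33/2 - 12)*(-3/4) + 145 = (9/2)*(-3/4) + 145 = -27/8 + 145 = 1133/8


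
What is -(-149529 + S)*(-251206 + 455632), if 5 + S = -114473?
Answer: 53969894982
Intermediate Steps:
S = -114478 (S = -5 - 114473 = -114478)
-(-149529 + S)*(-251206 + 455632) = -(-149529 - 114478)*(-251206 + 455632) = -(-264007)*204426 = -1*(-53969894982) = 53969894982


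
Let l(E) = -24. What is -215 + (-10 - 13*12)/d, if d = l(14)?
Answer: -2497/12 ≈ -208.08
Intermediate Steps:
d = -24
-215 + (-10 - 13*12)/d = -215 + (-10 - 13*12)/(-24) = -215 + (-10 - 156)*(-1/24) = -215 - 166*(-1/24) = -215 + 83/12 = -2497/12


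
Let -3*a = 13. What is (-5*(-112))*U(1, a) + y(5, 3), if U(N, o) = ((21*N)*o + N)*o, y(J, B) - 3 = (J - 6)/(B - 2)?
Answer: 218402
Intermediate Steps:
y(J, B) = 3 + (-6 + J)/(-2 + B) (y(J, B) = 3 + (J - 6)/(B - 2) = 3 + (-6 + J)/(-2 + B))
a = -13/3 (a = -⅓*13 = -13/3 ≈ -4.3333)
U(N, o) = o*(N + 21*N*o) (U(N, o) = (21*N*o + N)*o = (N + 21*N*o)*o = o*(N + 21*N*o))
(-5*(-112))*U(1, a) + y(5, 3) = (-5*(-112))*(1*(-13/3)*(1 + 21*(-13/3))) + (-12 + 5 + 3*3)/(-2 + 3) = 560*(1*(-13/3)*(1 - 91)) + (-12 + 5 + 9)/1 = 560*(1*(-13/3)*(-90)) + 1*2 = 560*390 + 2 = 218400 + 2 = 218402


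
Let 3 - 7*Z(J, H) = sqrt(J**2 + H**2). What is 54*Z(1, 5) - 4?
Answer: 134/7 - 54*sqrt(26)/7 ≈ -20.192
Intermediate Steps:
Z(J, H) = 3/7 - sqrt(H**2 + J**2)/7 (Z(J, H) = 3/7 - sqrt(J**2 + H**2)/7 = 3/7 - sqrt(H**2 + J**2)/7)
54*Z(1, 5) - 4 = 54*(3/7 - sqrt(5**2 + 1**2)/7) - 4 = 54*(3/7 - sqrt(25 + 1)/7) - 4 = 54*(3/7 - sqrt(26)/7) - 4 = (162/7 - 54*sqrt(26)/7) - 4 = 134/7 - 54*sqrt(26)/7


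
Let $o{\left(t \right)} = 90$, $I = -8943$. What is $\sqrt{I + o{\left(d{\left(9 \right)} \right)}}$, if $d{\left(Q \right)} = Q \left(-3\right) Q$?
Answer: $i \sqrt{8853} \approx 94.09 i$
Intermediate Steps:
$d{\left(Q \right)} = - 3 Q^{2}$ ($d{\left(Q \right)} = - 3 Q Q = - 3 Q^{2}$)
$\sqrt{I + o{\left(d{\left(9 \right)} \right)}} = \sqrt{-8943 + 90} = \sqrt{-8853} = i \sqrt{8853}$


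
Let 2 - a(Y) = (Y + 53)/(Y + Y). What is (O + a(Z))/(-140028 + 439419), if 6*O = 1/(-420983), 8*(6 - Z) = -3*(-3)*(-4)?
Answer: -1005682/294089883157 ≈ -3.4196e-6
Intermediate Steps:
Z = 21/2 (Z = 6 - (-3*(-3))*(-4)/8 = 6 - 9*(-4)/8 = 6 - ⅛*(-36) = 6 + 9/2 = 21/2 ≈ 10.500)
O = -1/2525898 (O = (⅙)/(-420983) = (⅙)*(-1/420983) = -1/2525898 ≈ -3.9590e-7)
a(Y) = 2 - (53 + Y)/(2*Y) (a(Y) = 2 - (Y + 53)/(Y + Y) = 2 - (53 + Y)/(2*Y))
(O + a(Z))/(-140028 + 439419) = (-1/2525898 + (-53 + 3*(21/2))/(2*(21/2)))/(-140028 + 439419) = (-1/2525898 + (½)*(2/21)*(-53 + 63/2))/299391 = (-1/2525898 + (½)*(2/21)*(-43/2))*(1/299391) = (-1/2525898 - 43/42)*(1/299391) = -3017046/2946881*1/299391 = -1005682/294089883157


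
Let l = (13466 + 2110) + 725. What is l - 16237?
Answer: 64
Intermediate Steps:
l = 16301 (l = 15576 + 725 = 16301)
l - 16237 = 16301 - 16237 = 64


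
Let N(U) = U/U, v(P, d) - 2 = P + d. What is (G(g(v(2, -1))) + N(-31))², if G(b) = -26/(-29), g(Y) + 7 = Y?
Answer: 3025/841 ≈ 3.5969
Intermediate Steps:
v(P, d) = 2 + P + d (v(P, d) = 2 + (P + d) = 2 + P + d)
g(Y) = -7 + Y
N(U) = 1
G(b) = 26/29 (G(b) = -26*(-1/29) = 26/29)
(G(g(v(2, -1))) + N(-31))² = (26/29 + 1)² = (55/29)² = 3025/841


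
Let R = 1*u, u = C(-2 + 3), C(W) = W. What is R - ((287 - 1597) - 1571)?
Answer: 2882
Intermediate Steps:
u = 1 (u = -2 + 3 = 1)
R = 1 (R = 1*1 = 1)
R - ((287 - 1597) - 1571) = 1 - ((287 - 1597) - 1571) = 1 - (-1310 - 1571) = 1 - 1*(-2881) = 1 + 2881 = 2882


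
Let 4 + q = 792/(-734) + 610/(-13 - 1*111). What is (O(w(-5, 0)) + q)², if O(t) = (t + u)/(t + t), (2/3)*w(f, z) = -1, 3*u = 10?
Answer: 1180128077569/10484326449 ≈ 112.56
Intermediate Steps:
u = 10/3 (u = (⅓)*10 = 10/3 ≈ 3.3333)
w(f, z) = -3/2 (w(f, z) = (3/2)*(-1) = -3/2)
O(t) = (10/3 + t)/(2*t) (O(t) = (t + 10/3)/(t + t) = (10/3 + t)/((2*t)) = (10/3 + t)*(1/(2*t)) = (10/3 + t)/(2*t))
q = -227503/22754 (q = -4 + (792/(-734) + 610/(-13 - 1*111)) = -4 + (792*(-1/734) + 610/(-13 - 111)) = -4 + (-396/367 + 610/(-124)) = -4 + (-396/367 + 610*(-1/124)) = -4 + (-396/367 - 305/62) = -4 - 136487/22754 = -227503/22754 ≈ -9.9984)
(O(w(-5, 0)) + q)² = ((10 + 3*(-3/2))/(6*(-3/2)) - 227503/22754)² = ((⅙)*(-⅔)*(10 - 9/2) - 227503/22754)² = ((⅙)*(-⅔)*(11/2) - 227503/22754)² = (-11/18 - 227503/22754)² = (-1086337/102393)² = 1180128077569/10484326449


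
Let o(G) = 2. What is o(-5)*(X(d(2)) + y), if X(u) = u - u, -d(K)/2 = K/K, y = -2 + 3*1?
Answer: 2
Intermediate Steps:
y = 1 (y = -2 + 3 = 1)
d(K) = -2 (d(K) = -2*K/K = -2*1 = -2)
X(u) = 0
o(-5)*(X(d(2)) + y) = 2*(0 + 1) = 2*1 = 2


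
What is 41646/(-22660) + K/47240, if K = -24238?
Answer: -5719523/2432860 ≈ -2.3509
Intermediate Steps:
41646/(-22660) + K/47240 = 41646/(-22660) - 24238/47240 = 41646*(-1/22660) - 24238*1/47240 = -1893/1030 - 12119/23620 = -5719523/2432860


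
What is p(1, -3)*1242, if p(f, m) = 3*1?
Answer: 3726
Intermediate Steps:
p(f, m) = 3
p(1, -3)*1242 = 3*1242 = 3726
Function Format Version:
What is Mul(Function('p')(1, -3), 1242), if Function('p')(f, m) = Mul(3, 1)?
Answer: 3726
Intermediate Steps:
Function('p')(f, m) = 3
Mul(Function('p')(1, -3), 1242) = Mul(3, 1242) = 3726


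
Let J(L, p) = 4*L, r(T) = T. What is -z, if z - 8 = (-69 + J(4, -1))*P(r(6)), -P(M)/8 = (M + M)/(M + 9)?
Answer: -1736/5 ≈ -347.20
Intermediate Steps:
P(M) = -16*M/(9 + M) (P(M) = -8*(M + M)/(M + 9) = -8*2*M/(9 + M) = -16*M/(9 + M))
z = 1736/5 (z = 8 + (-69 + 4*4)*(-16*6/(9 + 6)) = 8 + (-69 + 16)*(-16*6/15) = 8 - (-848)*6/15 = 8 - 53*(-32/5) = 8 + 1696/5 = 1736/5 ≈ 347.20)
-z = -1*1736/5 = -1736/5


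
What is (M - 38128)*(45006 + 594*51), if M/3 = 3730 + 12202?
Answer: 728000400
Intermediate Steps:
M = 47796 (M = 3*(3730 + 12202) = 3*15932 = 47796)
(M - 38128)*(45006 + 594*51) = (47796 - 38128)*(45006 + 594*51) = 9668*(45006 + 30294) = 9668*75300 = 728000400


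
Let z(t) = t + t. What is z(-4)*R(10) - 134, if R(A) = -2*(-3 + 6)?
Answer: -86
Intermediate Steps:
R(A) = -6 (R(A) = -2*3 = -6)
z(t) = 2*t
z(-4)*R(10) - 134 = (2*(-4))*(-6) - 134 = -8*(-6) - 134 = 48 - 134 = -86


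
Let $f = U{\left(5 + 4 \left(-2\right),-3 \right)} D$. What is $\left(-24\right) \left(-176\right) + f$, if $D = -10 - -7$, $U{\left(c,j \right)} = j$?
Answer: $4233$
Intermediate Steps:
$D = -3$ ($D = -10 + 7 = -3$)
$f = 9$ ($f = \left(-3\right) \left(-3\right) = 9$)
$\left(-24\right) \left(-176\right) + f = \left(-24\right) \left(-176\right) + 9 = 4224 + 9 = 4233$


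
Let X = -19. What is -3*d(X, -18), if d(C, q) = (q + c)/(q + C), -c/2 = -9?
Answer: 0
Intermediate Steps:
c = 18 (c = -2*(-9) = 18)
d(C, q) = (18 + q)/(C + q) (d(C, q) = (q + 18)/(q + C) = (18 + q)/(C + q))
-3*d(X, -18) = -3*(18 - 18)/(-19 - 18) = -3*0/(-37) = -(-3)*0/37 = -3*0 = 0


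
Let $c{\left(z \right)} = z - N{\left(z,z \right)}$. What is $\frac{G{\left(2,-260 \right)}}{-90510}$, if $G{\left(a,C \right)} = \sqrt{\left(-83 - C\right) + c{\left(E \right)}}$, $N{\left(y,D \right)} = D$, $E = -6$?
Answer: $- \frac{\sqrt{177}}{90510} \approx -0.00014699$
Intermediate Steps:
$c{\left(z \right)} = 0$ ($c{\left(z \right)} = z - z = 0$)
$G{\left(a,C \right)} = \sqrt{-83 - C}$ ($G{\left(a,C \right)} = \sqrt{\left(-83 - C\right) + 0} = \sqrt{-83 - C}$)
$\frac{G{\left(2,-260 \right)}}{-90510} = \frac{\sqrt{-83 - -260}}{-90510} = \sqrt{-83 + 260} \left(- \frac{1}{90510}\right) = \sqrt{177} \left(- \frac{1}{90510}\right) = - \frac{\sqrt{177}}{90510}$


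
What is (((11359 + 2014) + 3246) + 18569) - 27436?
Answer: 7752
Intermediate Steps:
(((11359 + 2014) + 3246) + 18569) - 27436 = ((13373 + 3246) + 18569) - 27436 = (16619 + 18569) - 27436 = 35188 - 27436 = 7752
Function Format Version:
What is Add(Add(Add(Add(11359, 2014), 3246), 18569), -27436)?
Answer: 7752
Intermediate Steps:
Add(Add(Add(Add(11359, 2014), 3246), 18569), -27436) = Add(Add(Add(13373, 3246), 18569), -27436) = Add(Add(16619, 18569), -27436) = Add(35188, -27436) = 7752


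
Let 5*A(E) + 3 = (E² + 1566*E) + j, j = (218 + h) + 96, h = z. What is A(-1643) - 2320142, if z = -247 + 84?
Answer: -11474051/5 ≈ -2.2948e+6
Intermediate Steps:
z = -163
h = -163
j = 151 (j = (218 - 163) + 96 = 55 + 96 = 151)
A(E) = 148/5 + E²/5 + 1566*E/5 (A(E) = -⅗ + ((E² + 1566*E) + 151)/5 = -⅗ + (151 + E² + 1566*E)/5 = -⅗ + (151/5 + E²/5 + 1566*E/5) = 148/5 + E²/5 + 1566*E/5)
A(-1643) - 2320142 = (148/5 + (⅕)*(-1643)² + (1566/5)*(-1643)) - 2320142 = (148/5 + (⅕)*2699449 - 2572938/5) - 2320142 = (148/5 + 2699449/5 - 2572938/5) - 2320142 = 126659/5 - 2320142 = -11474051/5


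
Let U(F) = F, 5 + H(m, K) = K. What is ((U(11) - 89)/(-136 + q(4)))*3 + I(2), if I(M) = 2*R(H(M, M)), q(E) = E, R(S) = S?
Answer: -93/22 ≈ -4.2273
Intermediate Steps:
H(m, K) = -5 + K
I(M) = -10 + 2*M (I(M) = 2*(-5 + M) = -10 + 2*M)
((U(11) - 89)/(-136 + q(4)))*3 + I(2) = ((11 - 89)/(-136 + 4))*3 + (-10 + 2*2) = -78/(-132)*3 + (-10 + 4) = -78*(-1/132)*3 - 6 = (13/22)*3 - 6 = 39/22 - 6 = -93/22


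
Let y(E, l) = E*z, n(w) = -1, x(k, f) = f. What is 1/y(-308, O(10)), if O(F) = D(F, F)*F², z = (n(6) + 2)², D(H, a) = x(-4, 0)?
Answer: -1/308 ≈ -0.0032468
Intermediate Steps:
D(H, a) = 0
z = 1 (z = (-1 + 2)² = 1² = 1)
O(F) = 0 (O(F) = 0*F² = 0)
y(E, l) = E (y(E, l) = E*1 = E)
1/y(-308, O(10)) = 1/(-308) = -1/308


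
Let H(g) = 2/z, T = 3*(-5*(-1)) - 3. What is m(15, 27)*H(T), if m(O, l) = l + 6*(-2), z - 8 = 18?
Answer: 15/13 ≈ 1.1538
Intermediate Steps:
z = 26 (z = 8 + 18 = 26)
T = 12 (T = 3*5 - 3 = 15 - 3 = 12)
m(O, l) = -12 + l (m(O, l) = l - 12 = -12 + l)
H(g) = 1/13 (H(g) = 2/26 = 2*(1/26) = 1/13)
m(15, 27)*H(T) = (-12 + 27)*(1/13) = 15*(1/13) = 15/13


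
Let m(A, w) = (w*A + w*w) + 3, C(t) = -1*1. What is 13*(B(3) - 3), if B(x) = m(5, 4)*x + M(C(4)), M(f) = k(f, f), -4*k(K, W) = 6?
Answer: 2925/2 ≈ 1462.5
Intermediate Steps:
C(t) = -1
m(A, w) = 3 + w² + A*w (m(A, w) = (A*w + w²) + 3 = (w² + A*w) + 3 = 3 + w² + A*w)
k(K, W) = -3/2 (k(K, W) = -¼*6 = -3/2)
M(f) = -3/2
B(x) = -3/2 + 39*x (B(x) = (3 + 4² + 5*4)*x - 3/2 = (3 + 16 + 20)*x - 3/2 = 39*x - 3/2 = -3/2 + 39*x)
13*(B(3) - 3) = 13*((-3/2 + 39*3) - 3) = 13*((-3/2 + 117) - 3) = 13*(231/2 - 3) = 13*(225/2) = 2925/2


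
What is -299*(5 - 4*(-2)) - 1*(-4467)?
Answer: 580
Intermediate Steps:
-299*(5 - 4*(-2)) - 1*(-4467) = -299*(5 + 8) + 4467 = -299*13 + 4467 = -3887 + 4467 = 580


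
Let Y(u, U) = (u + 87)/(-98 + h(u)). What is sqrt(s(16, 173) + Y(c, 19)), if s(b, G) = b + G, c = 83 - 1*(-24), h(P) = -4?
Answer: sqrt(486642)/51 ≈ 13.678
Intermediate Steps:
c = 107 (c = 83 + 24 = 107)
Y(u, U) = -29/34 - u/102 (Y(u, U) = (u + 87)/(-98 - 4) = (87 + u)/(-102) = (87 + u)*(-1/102) = -29/34 - u/102)
s(b, G) = G + b
sqrt(s(16, 173) + Y(c, 19)) = sqrt((173 + 16) + (-29/34 - 1/102*107)) = sqrt(189 + (-29/34 - 107/102)) = sqrt(189 - 97/51) = sqrt(9542/51) = sqrt(486642)/51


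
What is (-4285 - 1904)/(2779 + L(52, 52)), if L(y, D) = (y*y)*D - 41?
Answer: -2063/47782 ≈ -0.043175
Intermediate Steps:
L(y, D) = -41 + D*y² (L(y, D) = y²*D - 41 = D*y² - 41 = -41 + D*y²)
(-4285 - 1904)/(2779 + L(52, 52)) = (-4285 - 1904)/(2779 + (-41 + 52*52²)) = -6189/(2779 + (-41 + 52*2704)) = -6189/(2779 + (-41 + 140608)) = -6189/(2779 + 140567) = -6189/143346 = -6189*1/143346 = -2063/47782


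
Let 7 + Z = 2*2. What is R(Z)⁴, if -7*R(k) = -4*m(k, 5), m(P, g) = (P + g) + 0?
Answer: 4096/2401 ≈ 1.7060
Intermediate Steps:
m(P, g) = P + g
Z = -3 (Z = -7 + 2*2 = -7 + 4 = -3)
R(k) = 20/7 + 4*k/7 (R(k) = -(-4)*(k + 5)/7 = -(-4)*(5 + k)/7 = -(-20 - 4*k)/7 = 20/7 + 4*k/7)
R(Z)⁴ = (20/7 + (4/7)*(-3))⁴ = (20/7 - 12/7)⁴ = (8/7)⁴ = 4096/2401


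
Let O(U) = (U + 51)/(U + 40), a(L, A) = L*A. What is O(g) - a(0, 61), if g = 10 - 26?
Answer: 35/24 ≈ 1.4583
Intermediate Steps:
g = -16
a(L, A) = A*L
O(U) = (51 + U)/(40 + U)
O(g) - a(0, 61) = (51 - 16)/(40 - 16) - 61*0 = 35/24 - 1*0 = (1/24)*35 + 0 = 35/24 + 0 = 35/24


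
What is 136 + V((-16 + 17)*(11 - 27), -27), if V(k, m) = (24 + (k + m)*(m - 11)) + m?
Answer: 1767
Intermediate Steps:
V(k, m) = 24 + m + (-11 + m)*(k + m) (V(k, m) = (24 + (k + m)*(-11 + m)) + m = (24 + (-11 + m)*(k + m)) + m = 24 + m + (-11 + m)*(k + m))
136 + V((-16 + 17)*(11 - 27), -27) = 136 + (24 + (-27)² - 11*(-16 + 17)*(11 - 27) - 10*(-27) + ((-16 + 17)*(11 - 27))*(-27)) = 136 + (24 + 729 - 11*(-16) + 270 + (1*(-16))*(-27)) = 136 + (24 + 729 - 11*(-16) + 270 - 16*(-27)) = 136 + (24 + 729 + 176 + 270 + 432) = 136 + 1631 = 1767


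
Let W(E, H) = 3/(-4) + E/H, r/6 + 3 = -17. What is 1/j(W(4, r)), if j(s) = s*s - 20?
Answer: -3600/69791 ≈ -0.051583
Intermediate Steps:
r = -120 (r = -18 + 6*(-17) = -18 - 102 = -120)
W(E, H) = -¾ + E/H (W(E, H) = 3*(-¼) + E/H = -¾ + E/H)
j(s) = -20 + s² (j(s) = s² - 20 = -20 + s²)
1/j(W(4, r)) = 1/(-20 + (-¾ + 4/(-120))²) = 1/(-20 + (-¾ + 4*(-1/120))²) = 1/(-20 + (-¾ - 1/30)²) = 1/(-20 + (-47/60)²) = 1/(-20 + 2209/3600) = 1/(-69791/3600) = -3600/69791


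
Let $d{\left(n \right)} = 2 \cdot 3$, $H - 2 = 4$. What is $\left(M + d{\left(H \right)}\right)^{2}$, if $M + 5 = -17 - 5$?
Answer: $441$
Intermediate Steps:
$H = 6$ ($H = 2 + 4 = 6$)
$d{\left(n \right)} = 6$
$M = -27$ ($M = -5 - 22 = -27$)
$\left(M + d{\left(H \right)}\right)^{2} = \left(-27 + 6\right)^{2} = \left(-21\right)^{2} = 441$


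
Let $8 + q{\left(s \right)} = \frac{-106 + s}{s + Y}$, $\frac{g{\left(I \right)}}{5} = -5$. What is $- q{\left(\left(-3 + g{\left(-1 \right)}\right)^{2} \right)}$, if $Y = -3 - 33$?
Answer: $\frac{2653}{374} \approx 7.0936$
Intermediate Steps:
$g{\left(I \right)} = -25$ ($g{\left(I \right)} = 5 \left(-5\right) = -25$)
$Y = -36$ ($Y = -3 - 33 = -36$)
$q{\left(s \right)} = -8 + \frac{-106 + s}{-36 + s}$ ($q{\left(s \right)} = -8 + \frac{-106 + s}{s - 36} = -8 + \frac{-106 + s}{-36 + s}$)
$- q{\left(\left(-3 + g{\left(-1 \right)}\right)^{2} \right)} = - \frac{7 \left(26 - \left(-3 - 25\right)^{2}\right)}{-36 + \left(-3 - 25\right)^{2}} = - \frac{7 \left(26 - \left(-28\right)^{2}\right)}{-36 + \left(-28\right)^{2}} = - \frac{7 \left(26 - 784\right)}{-36 + 784} = - \frac{7 \left(26 - 784\right)}{748} = - \frac{7 \left(-758\right)}{748} = \left(-1\right) \left(- \frac{2653}{374}\right) = \frac{2653}{374}$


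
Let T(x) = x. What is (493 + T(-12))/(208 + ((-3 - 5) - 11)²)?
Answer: 481/569 ≈ 0.84534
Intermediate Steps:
(493 + T(-12))/(208 + ((-3 - 5) - 11)²) = (493 - 12)/(208 + ((-3 - 5) - 11)²) = 481/(208 + (-8 - 11)²) = 481/(208 + (-19)²) = 481/(208 + 361) = 481/569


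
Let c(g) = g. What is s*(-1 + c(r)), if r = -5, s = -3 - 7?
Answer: 60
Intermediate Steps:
s = -10
s*(-1 + c(r)) = -10*(-1 - 5) = -10*(-6) = 60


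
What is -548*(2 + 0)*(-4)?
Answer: 4384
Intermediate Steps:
-548*(2 + 0)*(-4) = -1096*(-4) = -548*(-8) = 4384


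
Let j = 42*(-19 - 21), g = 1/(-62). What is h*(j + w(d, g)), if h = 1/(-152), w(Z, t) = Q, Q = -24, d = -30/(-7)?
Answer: 213/19 ≈ 11.211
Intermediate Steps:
d = 30/7 (d = -30*(-⅐) = 30/7 ≈ 4.2857)
g = -1/62 ≈ -0.016129
w(Z, t) = -24
j = -1680 (j = 42*(-40) = -1680)
h = -1/152 ≈ -0.0065789
h*(j + w(d, g)) = -(-1680 - 24)/152 = -1/152*(-1704) = 213/19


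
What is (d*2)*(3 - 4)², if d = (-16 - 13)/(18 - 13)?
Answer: -58/5 ≈ -11.600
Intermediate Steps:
d = -29/5 ≈ -5.8000
(d*2)*(3 - 4)² = (-29/5*2)*(3 - 4)² = -58/5*(-1)² = -58/5*1 = -58/5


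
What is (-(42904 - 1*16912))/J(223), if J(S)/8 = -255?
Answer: 1083/85 ≈ 12.741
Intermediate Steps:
J(S) = -2040 (J(S) = 8*(-255) = -2040)
(-(42904 - 1*16912))/J(223) = -(42904 - 1*16912)/(-2040) = -(42904 - 16912)*(-1/2040) = -1*25992*(-1/2040) = -25992*(-1/2040) = 1083/85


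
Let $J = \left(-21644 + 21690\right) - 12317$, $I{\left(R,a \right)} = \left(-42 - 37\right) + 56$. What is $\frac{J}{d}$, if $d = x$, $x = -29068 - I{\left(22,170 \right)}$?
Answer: $\frac{12271}{29045} \approx 0.42248$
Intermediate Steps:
$I{\left(R,a \right)} = -23$ ($I{\left(R,a \right)} = -79 + 56 = -23$)
$J = -12271$ ($J = 46 - 12317 = -12271$)
$x = -29045$ ($x = -29068 - -23 = -29068 + 23 = -29045$)
$d = -29045$
$\frac{J}{d} = - \frac{12271}{-29045} = \left(-12271\right) \left(- \frac{1}{29045}\right) = \frac{12271}{29045}$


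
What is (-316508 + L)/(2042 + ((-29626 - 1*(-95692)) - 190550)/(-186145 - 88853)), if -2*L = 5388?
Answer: -21944977899/140417600 ≈ -156.28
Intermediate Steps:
L = -2694 (L = -1/2*5388 = -2694)
(-316508 + L)/(2042 + ((-29626 - 1*(-95692)) - 190550)/(-186145 - 88853)) = (-316508 - 2694)/(2042 + ((-29626 - 1*(-95692)) - 190550)/(-186145 - 88853)) = -319202/(2042 + ((-29626 + 95692) - 190550)/(-274998)) = -319202/(2042 + (66066 - 190550)*(-1/274998)) = -319202/(2042 - 124484*(-1/274998)) = -319202/(2042 + 62242/137499) = -319202/280835200/137499 = -319202*137499/280835200 = -21944977899/140417600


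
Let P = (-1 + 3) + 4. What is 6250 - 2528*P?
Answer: -8918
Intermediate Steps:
P = 6 (P = 2 + 4 = 6)
6250 - 2528*P = 6250 - 2528*6 = 6250 - 15168 = -8918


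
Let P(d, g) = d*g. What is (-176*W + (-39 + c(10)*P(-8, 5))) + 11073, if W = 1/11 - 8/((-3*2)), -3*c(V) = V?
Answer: 32750/3 ≈ 10917.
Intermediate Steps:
c(V) = -V/3
W = 47/33 (W = 1*(1/11) - 8/(-6) = 1/11 - 8*(-⅙) = 1/11 + 4/3 = 47/33 ≈ 1.4242)
(-176*W + (-39 + c(10)*P(-8, 5))) + 11073 = (-176*47/33 + (-39 + (-⅓*10)*(-8*5))) + 11073 = (-752/3 + (-39 - 10/3*(-40))) + 11073 = (-752/3 + (-39 + 400/3)) + 11073 = (-752/3 + 283/3) + 11073 = -469/3 + 11073 = 32750/3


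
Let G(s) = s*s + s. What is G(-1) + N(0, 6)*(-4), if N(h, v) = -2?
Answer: 8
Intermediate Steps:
G(s) = s + s² (G(s) = s² + s = s + s²)
G(-1) + N(0, 6)*(-4) = -(1 - 1) - 2*(-4) = -1*0 + 8 = 0 + 8 = 8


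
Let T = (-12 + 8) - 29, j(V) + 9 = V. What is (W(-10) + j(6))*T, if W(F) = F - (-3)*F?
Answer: 1419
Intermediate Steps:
j(V) = -9 + V
T = -33 (T = -4 - 29 = -33)
W(F) = 4*F (W(F) = F + 3*F = 4*F)
(W(-10) + j(6))*T = (4*(-10) + (-9 + 6))*(-33) = (-40 - 3)*(-33) = -43*(-33) = 1419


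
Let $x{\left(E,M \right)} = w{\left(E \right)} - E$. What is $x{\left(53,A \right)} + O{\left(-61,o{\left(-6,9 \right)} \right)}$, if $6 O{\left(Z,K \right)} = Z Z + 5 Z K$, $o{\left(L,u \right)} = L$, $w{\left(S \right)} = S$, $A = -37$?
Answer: $\frac{5551}{6} \approx 925.17$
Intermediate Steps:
$x{\left(E,M \right)} = 0$ ($x{\left(E,M \right)} = E - E = 0$)
$O{\left(Z,K \right)} = \frac{Z^{2}}{6} + \frac{5 K Z}{6}$ ($O{\left(Z,K \right)} = \frac{Z Z + 5 Z K}{6} = \frac{Z^{2} + 5 K Z}{6} = \frac{Z^{2}}{6} + \frac{5 K Z}{6}$)
$x{\left(53,A \right)} + O{\left(-61,o{\left(-6,9 \right)} \right)} = 0 + \frac{1}{6} \left(-61\right) \left(-61 + 5 \left(-6\right)\right) = 0 + \frac{1}{6} \left(-61\right) \left(-61 - 30\right) = 0 + \frac{1}{6} \left(-61\right) \left(-91\right) = 0 + \frac{5551}{6} = \frac{5551}{6}$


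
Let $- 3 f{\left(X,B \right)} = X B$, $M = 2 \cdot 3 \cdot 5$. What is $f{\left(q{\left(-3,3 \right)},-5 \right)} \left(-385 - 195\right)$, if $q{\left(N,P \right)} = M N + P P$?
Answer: $78300$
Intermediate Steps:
$M = 30$ ($M = 6 \cdot 5 = 30$)
$q{\left(N,P \right)} = P^{2} + 30 N$ ($q{\left(N,P \right)} = 30 N + P P = 30 N + P^{2} = P^{2} + 30 N$)
$f{\left(X,B \right)} = - \frac{B X}{3}$ ($f{\left(X,B \right)} = - \frac{X B}{3} = - \frac{B X}{3}$)
$f{\left(q{\left(-3,3 \right)},-5 \right)} \left(-385 - 195\right) = \left(- \frac{1}{3}\right) \left(-5\right) \left(3^{2} + 30 \left(-3\right)\right) \left(-385 - 195\right) = \left(- \frac{1}{3}\right) \left(-5\right) \left(9 - 90\right) \left(-580\right) = \left(- \frac{1}{3}\right) \left(-5\right) \left(-81\right) \left(-580\right) = \left(-135\right) \left(-580\right) = 78300$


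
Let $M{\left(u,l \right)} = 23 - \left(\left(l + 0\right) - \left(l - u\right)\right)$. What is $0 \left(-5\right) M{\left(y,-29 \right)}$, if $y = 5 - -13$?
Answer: $0$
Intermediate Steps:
$y = 18$ ($y = 5 + 13 = 18$)
$M{\left(u,l \right)} = 23 - u$ ($M{\left(u,l \right)} = 23 - \left(l - \left(l - u\right)\right) = 23 - u$)
$0 \left(-5\right) M{\left(y,-29 \right)} = 0 \left(-5\right) \left(23 - 18\right) = 0 \left(23 - 18\right) = 0 \cdot 5 = 0$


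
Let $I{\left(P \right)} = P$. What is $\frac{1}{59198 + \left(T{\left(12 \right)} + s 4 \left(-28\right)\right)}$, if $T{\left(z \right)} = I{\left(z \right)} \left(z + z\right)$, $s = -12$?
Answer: $\frac{1}{60830} \approx 1.6439 \cdot 10^{-5}$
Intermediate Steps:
$T{\left(z \right)} = 2 z^{2}$ ($T{\left(z \right)} = z \left(z + z\right) = z 2 z = 2 z^{2}$)
$\frac{1}{59198 + \left(T{\left(12 \right)} + s 4 \left(-28\right)\right)} = \frac{1}{59198 + \left(2 \cdot 12^{2} + \left(-12\right) 4 \left(-28\right)\right)} = \frac{1}{59198 + \left(2 \cdot 144 - -1344\right)} = \frac{1}{59198 + \left(288 + 1344\right)} = \frac{1}{59198 + 1632} = \frac{1}{60830}$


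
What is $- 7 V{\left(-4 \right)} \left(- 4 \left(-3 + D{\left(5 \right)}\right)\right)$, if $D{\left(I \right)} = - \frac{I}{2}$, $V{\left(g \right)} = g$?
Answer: $616$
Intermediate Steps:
$D{\left(I \right)} = - \frac{I}{2}$
$- 7 V{\left(-4 \right)} \left(- 4 \left(-3 + D{\left(5 \right)}\right)\right) = \left(-7\right) \left(-4\right) \left(- 4 \left(-3 - \frac{5}{2}\right)\right) = 28 \left(- 4 \left(-3 - \frac{5}{2}\right)\right) = 28 \left(\left(-4\right) \left(- \frac{11}{2}\right)\right) = 28 \cdot 22 = 616$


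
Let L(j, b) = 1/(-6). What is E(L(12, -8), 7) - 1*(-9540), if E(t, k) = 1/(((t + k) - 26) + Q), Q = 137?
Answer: 6744786/707 ≈ 9540.0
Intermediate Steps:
L(j, b) = -⅙
E(t, k) = 1/(111 + k + t) (E(t, k) = 1/(((t + k) - 26) + 137) = 1/(((k + t) - 26) + 137) = 1/((-26 + k + t) + 137) = 1/(111 + k + t))
E(L(12, -8), 7) - 1*(-9540) = 1/(111 + 7 - ⅙) - 1*(-9540) = 1/(707/6) + 9540 = 6/707 + 9540 = 6744786/707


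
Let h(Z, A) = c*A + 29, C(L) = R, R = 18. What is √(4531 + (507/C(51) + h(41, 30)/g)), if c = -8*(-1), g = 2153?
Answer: √760830528822/12918 ≈ 67.523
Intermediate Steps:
C(L) = 18
c = 8
h(Z, A) = 29 + 8*A (h(Z, A) = 8*A + 29 = 29 + 8*A)
√(4531 + (507/C(51) + h(41, 30)/g)) = √(4531 + (507/18 + (29 + 8*30)/2153)) = √(4531 + (507*(1/18) + (29 + 240)*(1/2153))) = √(4531 + (169/6 + 269*(1/2153))) = √(4531 + (169/6 + 269/2153)) = √(4531 + 365471/12918) = √(58896929/12918) = √760830528822/12918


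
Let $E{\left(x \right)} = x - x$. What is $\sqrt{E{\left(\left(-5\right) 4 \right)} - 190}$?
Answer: $i \sqrt{190} \approx 13.784 i$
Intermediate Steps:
$E{\left(x \right)} = 0$
$\sqrt{E{\left(\left(-5\right) 4 \right)} - 190} = \sqrt{0 - 190} = \sqrt{-190} = i \sqrt{190}$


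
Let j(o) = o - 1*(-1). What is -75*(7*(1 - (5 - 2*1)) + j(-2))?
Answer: 1125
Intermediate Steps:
j(o) = 1 + o (j(o) = o + 1 = 1 + o)
-75*(7*(1 - (5 - 2*1)) + j(-2)) = -75*(7*(1 - (5 - 2*1)) + (1 - 2)) = -75*(7*(1 - (5 - 2)) - 1) = -75*(7*(1 - 1*3) - 1) = -75*(7*(1 - 3) - 1) = -75*(7*(-2) - 1) = -75*(-14 - 1) = -75*(-15) = 1125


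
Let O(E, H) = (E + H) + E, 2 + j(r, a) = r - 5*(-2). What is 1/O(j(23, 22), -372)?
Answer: -1/310 ≈ -0.0032258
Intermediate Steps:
j(r, a) = 8 + r (j(r, a) = -2 + (r - 5*(-2)) = -2 + (r + 10) = -2 + (10 + r) = 8 + r)
O(E, H) = H + 2*E
1/O(j(23, 22), -372) = 1/(-372 + 2*(8 + 23)) = 1/(-372 + 2*31) = 1/(-372 + 62) = 1/(-310) = -1/310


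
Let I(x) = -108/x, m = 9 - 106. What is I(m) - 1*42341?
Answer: -4106969/97 ≈ -42340.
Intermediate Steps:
m = -97
I(m) - 1*42341 = -108/(-97) - 1*42341 = -108*(-1/97) - 42341 = 108/97 - 42341 = -4106969/97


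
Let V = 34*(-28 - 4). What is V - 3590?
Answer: -4678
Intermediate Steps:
V = -1088 (V = 34*(-32) = -1088)
V - 3590 = -1088 - 3590 = -4678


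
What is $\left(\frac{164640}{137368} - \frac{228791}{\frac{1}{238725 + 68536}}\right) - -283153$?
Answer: $- \frac{172441652132054}{2453} \approx -7.0298 \cdot 10^{10}$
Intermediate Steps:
$\left(\frac{164640}{137368} - \frac{228791}{\frac{1}{238725 + 68536}}\right) - -283153 = \left(164640 \cdot \frac{1}{137368} - \frac{228791}{\frac{1}{307261}}\right) + 283153 = \left(\frac{2940}{2453} - 228791 \frac{1}{\frac{1}{307261}}\right) + 283153 = \left(\frac{2940}{2453} - 70298551451\right) + 283153 = - \frac{172442346706363}{2453} + 283153 = - \frac{172441652132054}{2453}$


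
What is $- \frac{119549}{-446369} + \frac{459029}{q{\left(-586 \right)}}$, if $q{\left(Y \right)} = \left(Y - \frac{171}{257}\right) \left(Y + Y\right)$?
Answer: $\frac{620028348479}{662824040956} \approx 0.93543$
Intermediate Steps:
$q{\left(Y \right)} = 2 Y \left(- \frac{171}{257} + Y\right)$ ($q{\left(Y \right)} = \left(Y - \frac{171}{257}\right) 2 Y = \left(- \frac{171}{257} + Y\right) 2 Y = 2 Y \left(- \frac{171}{257} + Y\right)$)
$- \frac{119549}{-446369} + \frac{459029}{q{\left(-586 \right)}} = - \frac{119549}{-446369} + \frac{459029}{\frac{2}{257} \left(-586\right) \left(-171 + 257 \left(-586\right)\right)} = \left(-119549\right) \left(- \frac{1}{446369}\right) + \frac{459029}{\frac{2}{257} \left(-586\right) \left(-171 - 150602\right)} = \frac{119549}{446369} + \frac{459029}{\frac{2}{257} \left(-586\right) \left(-150773\right)} = \frac{119549}{446369} + \frac{459029}{\frac{176705956}{257}} = \frac{119549}{446369} + 459029 \cdot \frac{257}{176705956} = \frac{119549}{446369} + \frac{117970453}{176705956} = \frac{620028348479}{662824040956}$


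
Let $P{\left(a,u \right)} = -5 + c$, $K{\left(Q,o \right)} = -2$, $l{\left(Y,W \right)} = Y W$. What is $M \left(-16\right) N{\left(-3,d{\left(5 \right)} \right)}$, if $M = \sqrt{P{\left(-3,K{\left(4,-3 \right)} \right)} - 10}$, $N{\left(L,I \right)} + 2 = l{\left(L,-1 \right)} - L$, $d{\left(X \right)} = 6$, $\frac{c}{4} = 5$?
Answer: $- 64 \sqrt{5} \approx -143.11$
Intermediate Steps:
$c = 20$ ($c = 4 \cdot 5 = 20$)
$l{\left(Y,W \right)} = W Y$
$N{\left(L,I \right)} = -2 - 2 L$
$P{\left(a,u \right)} = 15$ ($P{\left(a,u \right)} = -5 + 20 = 15$)
$M = \sqrt{5}$ ($M = \sqrt{15 - 10} = \sqrt{5} \approx 2.2361$)
$M \left(-16\right) N{\left(-3,d{\left(5 \right)} \right)} = \sqrt{5} \left(-16\right) \left(-2 - -6\right) = - 16 \sqrt{5} \left(-2 + 6\right) = - 16 \sqrt{5} \cdot 4 = - 64 \sqrt{5}$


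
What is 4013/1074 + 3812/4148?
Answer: 5185003/1113738 ≈ 4.6555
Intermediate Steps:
4013/1074 + 3812/4148 = 4013*(1/1074) + 3812*(1/4148) = 4013/1074 + 953/1037 = 5185003/1113738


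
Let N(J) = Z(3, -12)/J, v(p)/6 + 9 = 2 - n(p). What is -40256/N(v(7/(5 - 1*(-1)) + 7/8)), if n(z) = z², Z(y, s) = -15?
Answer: -8092714/45 ≈ -1.7984e+5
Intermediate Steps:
v(p) = -42 - 6*p² (v(p) = -54 + 6*(2 - p²) = -54 + (12 - 6*p²) = -42 - 6*p²)
N(J) = -15/J
-40256/N(v(7/(5 - 1*(-1)) + 7/8)) = -(563584/5 + 80512*(7/(5 - 1*(-1)) + 7/8)²/5) = -(563584/5 + 80512*(7/(5 + 1) + 7*(⅛))²/5) = -(563584/5 + 80512*(7/6 + 7/8)²/5) = -40256/((-15/(-42 - 6*(49/24)²))) = -40256/((-15/(-42 - 6*2401/576))) = -40256/((-15/(-42 - 2401/96))) = -40256/((-15/(-6433/96))) = -40256/((-15*(-96/6433))) = -40256/1440/6433 = -40256*6433/1440 = -8092714/45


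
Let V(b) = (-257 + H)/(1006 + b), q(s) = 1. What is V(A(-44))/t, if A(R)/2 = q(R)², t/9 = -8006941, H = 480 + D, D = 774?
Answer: -997/72638968752 ≈ -1.3725e-8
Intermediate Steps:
H = 1254 (H = 480 + 774 = 1254)
t = -72062469 (t = 9*(-8006941) = -72062469)
A(R) = 2 (A(R) = 2*1² = 2*1 = 2)
V(b) = 997/(1006 + b) (V(b) = (-257 + 1254)/(1006 + b) = 997/(1006 + b))
V(A(-44))/t = (997/(1006 + 2))/(-72062469) = (997/1008)*(-1/72062469) = -997/72638968752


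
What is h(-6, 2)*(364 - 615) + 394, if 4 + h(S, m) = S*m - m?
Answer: 4912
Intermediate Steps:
h(S, m) = -4 - m + S*m (h(S, m) = -4 + (S*m - m) = -4 + (-m + S*m) = -4 - m + S*m)
h(-6, 2)*(364 - 615) + 394 = (-4 - 1*2 - 6*2)*(364 - 615) + 394 = (-4 - 2 - 12)*(-251) + 394 = -18*(-251) + 394 = 4518 + 394 = 4912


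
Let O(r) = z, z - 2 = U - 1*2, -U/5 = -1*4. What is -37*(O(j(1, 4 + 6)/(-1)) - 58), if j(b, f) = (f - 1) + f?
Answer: 1406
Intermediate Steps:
U = 20 (U = -(-5)*4 = -5*(-4) = 20)
j(b, f) = -1 + 2*f (j(b, f) = (-1 + f) + f = -1 + 2*f)
z = 20 (z = 2 + (20 - 1*2) = 2 + (20 - 2) = 2 + 18 = 20)
O(r) = 20
-37*(O(j(1, 4 + 6)/(-1)) - 58) = -37*(20 - 58) = -37*(-38) = 1406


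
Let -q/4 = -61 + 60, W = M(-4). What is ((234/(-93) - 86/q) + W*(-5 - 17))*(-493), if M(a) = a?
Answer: -1955731/62 ≈ -31544.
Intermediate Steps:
W = -4
q = 4 (q = -4*(-61 + 60) = -4*(-1) = 4)
((234/(-93) - 86/q) + W*(-5 - 17))*(-493) = ((234/(-93) - 86/4) - 4*(-5 - 17))*(-493) = ((234*(-1/93) - 86*¼) - 4*(-22))*(-493) = ((-78/31 - 43/2) + 88)*(-493) = (-1489/62 + 88)*(-493) = (3967/62)*(-493) = -1955731/62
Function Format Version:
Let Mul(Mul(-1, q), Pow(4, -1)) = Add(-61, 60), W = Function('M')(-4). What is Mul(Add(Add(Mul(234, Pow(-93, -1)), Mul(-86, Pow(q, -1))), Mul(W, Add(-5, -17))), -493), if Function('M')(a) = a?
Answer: Rational(-1955731, 62) ≈ -31544.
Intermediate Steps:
W = -4
q = 4 (q = Mul(-4, Add(-61, 60)) = Mul(-4, -1) = 4)
Mul(Add(Add(Mul(234, Pow(-93, -1)), Mul(-86, Pow(q, -1))), Mul(W, Add(-5, -17))), -493) = Mul(Add(Add(Mul(234, Pow(-93, -1)), Mul(-86, Pow(4, -1))), Mul(-4, Add(-5, -17))), -493) = Mul(Add(Add(Mul(234, Rational(-1, 93)), Mul(-86, Rational(1, 4))), Mul(-4, -22)), -493) = Mul(Add(Add(Rational(-78, 31), Rational(-43, 2)), 88), -493) = Mul(Add(Rational(-1489, 62), 88), -493) = Mul(Rational(3967, 62), -493) = Rational(-1955731, 62)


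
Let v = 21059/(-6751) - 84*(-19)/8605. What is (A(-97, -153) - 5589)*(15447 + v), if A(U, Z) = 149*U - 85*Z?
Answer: -6313470927376682/58092355 ≈ -1.0868e+8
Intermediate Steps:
A(U, Z) = -85*Z + 149*U
v = -170438099/58092355 (v = 21059*(-1/6751) + 1596*(1/8605) = -21059/6751 + 1596/8605 = -170438099/58092355 ≈ -2.9339)
(A(-97, -153) - 5589)*(15447 + v) = ((-85*(-153) + 149*(-97)) - 5589)*(15447 - 170438099/58092355) = ((13005 - 14453) - 5589)*(897182169586/58092355) = (-1448 - 5589)*(897182169586/58092355) = -7037*897182169586/58092355 = -6313470927376682/58092355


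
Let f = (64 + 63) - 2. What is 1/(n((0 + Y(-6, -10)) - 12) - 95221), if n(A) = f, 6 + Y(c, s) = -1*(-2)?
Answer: -1/95096 ≈ -1.0516e-5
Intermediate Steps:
Y(c, s) = -4 (Y(c, s) = -6 - 1*(-2) = -6 + 2 = -4)
f = 125 (f = 127 - 2 = 125)
n(A) = 125
1/(n((0 + Y(-6, -10)) - 12) - 95221) = 1/(125 - 95221) = 1/(-95096) = -1/95096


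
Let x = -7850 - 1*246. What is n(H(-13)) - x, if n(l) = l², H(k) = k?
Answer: 8265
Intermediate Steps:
x = -8096 (x = -7850 - 246 = -8096)
n(H(-13)) - x = (-13)² - 1*(-8096) = 169 + 8096 = 8265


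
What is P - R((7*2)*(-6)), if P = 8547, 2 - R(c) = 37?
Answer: 8582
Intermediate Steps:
R(c) = -35 (R(c) = 2 - 1*37 = 2 - 37 = -35)
P - R((7*2)*(-6)) = 8547 - 1*(-35) = 8547 + 35 = 8582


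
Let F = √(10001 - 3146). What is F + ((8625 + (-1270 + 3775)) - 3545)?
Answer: 7585 + √6855 ≈ 7667.8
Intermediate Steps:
F = √6855 ≈ 82.795
F + ((8625 + (-1270 + 3775)) - 3545) = √6855 + ((8625 + (-1270 + 3775)) - 3545) = √6855 + ((8625 + 2505) - 3545) = √6855 + (11130 - 3545) = √6855 + 7585 = 7585 + √6855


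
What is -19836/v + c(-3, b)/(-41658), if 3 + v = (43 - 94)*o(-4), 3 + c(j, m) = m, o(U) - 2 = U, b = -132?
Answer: -30604249/152746 ≈ -200.36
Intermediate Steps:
o(U) = 2 + U
c(j, m) = -3 + m
v = 99 (v = -3 + (43 - 94)*(2 - 4) = -3 - 51*(-2) = -3 + 102 = 99)
-19836/v + c(-3, b)/(-41658) = -19836/99 + (-3 - 132)/(-41658) = -19836*1/99 - 135*(-1/41658) = -2204/11 + 45/13886 = -30604249/152746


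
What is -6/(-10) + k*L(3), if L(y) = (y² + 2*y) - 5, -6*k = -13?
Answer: 334/15 ≈ 22.267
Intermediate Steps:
k = 13/6 (k = -⅙*(-13) = 13/6 ≈ 2.1667)
L(y) = -5 + y² + 2*y
-6/(-10) + k*L(3) = -6/(-10) + 13*(-5 + 3² + 2*3)/6 = -6*(-⅒) + 13*(-5 + 9 + 6)/6 = ⅗ + (13/6)*10 = ⅗ + 65/3 = 334/15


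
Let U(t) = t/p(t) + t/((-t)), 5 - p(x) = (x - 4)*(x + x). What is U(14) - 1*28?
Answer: -7989/275 ≈ -29.051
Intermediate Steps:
p(x) = 5 - 2*x*(-4 + x) (p(x) = 5 - (x - 4)*(x + x) = 5 - (-4 + x)*2*x = 5 - 2*x*(-4 + x))
U(t) = -1 + t/(5 - 2*t² + 8*t) (U(t) = t/(5 - 2*t² + 8*t) + t/((-t)) = t/(5 - 2*t² + 8*t) + t*(-1/t) = t/(5 - 2*t² + 8*t) - 1 = -1 + t/(5 - 2*t² + 8*t))
U(14) - 1*28 = (-5 - 7*14 + 2*14²)/(5 - 2*14² + 8*14) - 1*28 = (-5 - 98 + 2*196)/(5 - 2*196 + 112) - 28 = (-5 - 98 + 392)/(5 - 392 + 112) - 28 = 289/(-275) - 28 = -1/275*289 - 28 = -289/275 - 28 = -7989/275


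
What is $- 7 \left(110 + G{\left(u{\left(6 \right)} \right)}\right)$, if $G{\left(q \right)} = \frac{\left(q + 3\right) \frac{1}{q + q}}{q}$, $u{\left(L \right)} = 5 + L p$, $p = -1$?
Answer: $-777$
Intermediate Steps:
$u{\left(L \right)} = 5 - L$ ($u{\left(L \right)} = 5 + L \left(-1\right) = 5 - L$)
$G{\left(q \right)} = \frac{3 + q}{2 q^{2}}$ ($G{\left(q \right)} = \frac{\left(3 + q\right) \frac{1}{2 q}}{q} = \frac{\frac{1}{2} \frac{1}{q} \left(3 + q\right)}{q} = \frac{3 + q}{2 q^{2}}$)
$- 7 \left(110 + G{\left(u{\left(6 \right)} \right)}\right) = - 7 \left(110 + \frac{3 + \left(5 - 6\right)}{2 \left(5 - 6\right)^{2}}\right) = - 7 \left(110 + \frac{3 - 1}{2 \cdot 1}\right) = - 7 \left(110 + \frac{1}{2} \cdot 1 \cdot 2\right) = - 7 \left(110 + 1\right) = \left(-7\right) 111 = -777$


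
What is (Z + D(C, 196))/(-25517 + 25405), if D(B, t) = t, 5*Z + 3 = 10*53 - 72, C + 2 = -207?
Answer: -41/16 ≈ -2.5625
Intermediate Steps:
C = -209 (C = -2 - 207 = -209)
Z = 91 (Z = -⅗ + (10*53 - 72)/5 = -⅗ + (530 - 72)/5 = -⅗ + (⅕)*458 = -⅗ + 458/5 = 91)
(Z + D(C, 196))/(-25517 + 25405) = (91 + 196)/(-25517 + 25405) = 287/(-112) = 287*(-1/112) = -41/16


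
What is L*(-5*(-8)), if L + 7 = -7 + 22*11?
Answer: 9120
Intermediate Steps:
L = 228 (L = -7 + (-7 + 22*11) = -7 + (-7 + 242) = -7 + 235 = 228)
L*(-5*(-8)) = 228*(-5*(-8)) = 228*40 = 9120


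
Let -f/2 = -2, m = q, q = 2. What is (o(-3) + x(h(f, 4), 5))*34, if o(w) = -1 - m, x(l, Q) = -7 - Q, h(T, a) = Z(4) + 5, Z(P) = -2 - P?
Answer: -510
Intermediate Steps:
m = 2
f = 4 (f = -2*(-2) = 4)
h(T, a) = -1 (h(T, a) = (-2 - 1*4) + 5 = (-2 - 4) + 5 = -6 + 5 = -1)
o(w) = -3 (o(w) = -1 - 1*2 = -1 - 2 = -3)
(o(-3) + x(h(f, 4), 5))*34 = (-3 + (-7 - 1*5))*34 = (-3 + (-7 - 5))*34 = (-3 - 12)*34 = -15*34 = -510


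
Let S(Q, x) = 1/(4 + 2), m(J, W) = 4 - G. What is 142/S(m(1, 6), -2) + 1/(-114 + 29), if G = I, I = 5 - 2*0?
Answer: 72419/85 ≈ 851.99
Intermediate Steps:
I = 5 (I = 5 + 0 = 5)
G = 5
m(J, W) = -1 (m(J, W) = 4 - 1*5 = 4 - 5 = -1)
S(Q, x) = 1/6
142/S(m(1, 6), -2) + 1/(-114 + 29) = 142/(1/6) + 1/(-114 + 29) = 142*6 + 1/(-85) = 852 - 1/85 = 72419/85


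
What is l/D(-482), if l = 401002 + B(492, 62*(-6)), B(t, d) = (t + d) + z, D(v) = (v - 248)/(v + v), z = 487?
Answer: 193575538/365 ≈ 5.3034e+5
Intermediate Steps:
D(v) = (-248 + v)/(2*v) (D(v) = (-248 + v)/((2*v)) = (-248 + v)*(1/(2*v)) = (-248 + v)/(2*v))
B(t, d) = 487 + d + t (B(t, d) = (t + d) + 487 = (d + t) + 487 = 487 + d + t)
l = 401609 (l = 401002 + (487 + 62*(-6) + 492) = 401002 + (487 - 372 + 492) = 401002 + 607 = 401609)
l/D(-482) = 401609/(((½)*(-248 - 482)/(-482))) = 401609/(((½)*(-1/482)*(-730))) = 401609/(365/482) = 401609*(482/365) = 193575538/365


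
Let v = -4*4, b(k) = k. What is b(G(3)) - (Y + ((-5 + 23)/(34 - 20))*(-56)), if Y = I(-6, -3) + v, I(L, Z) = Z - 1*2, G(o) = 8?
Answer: 101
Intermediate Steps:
I(L, Z) = -2 + Z (I(L, Z) = Z - 2 = -2 + Z)
v = -16
Y = -21 (Y = (-2 - 3) - 16 = -5 - 16 = -21)
b(G(3)) - (Y + ((-5 + 23)/(34 - 20))*(-56)) = 8 - (-21 + ((-5 + 23)/(34 - 20))*(-56)) = 8 - (-21 + (18/14)*(-56)) = 8 - (-21 + (18*(1/14))*(-56)) = 8 - (-21 + (9/7)*(-56)) = 8 - (-21 - 72) = 8 - 1*(-93) = 8 + 93 = 101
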